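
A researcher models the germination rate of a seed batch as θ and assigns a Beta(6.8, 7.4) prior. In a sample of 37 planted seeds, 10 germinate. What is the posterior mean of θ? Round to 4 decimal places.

Observing 10 successes and 27 failures updates Beta(6.8, 7.4) by adding the success and failure counts to the two shape parameters: α = 6.8+10 = 16.8, β = 7.4+27 = 34.4.
Posterior mean = α/(α+β) = 16.8/51.2 = 0.3281.

Posterior mean ≈ 0.3281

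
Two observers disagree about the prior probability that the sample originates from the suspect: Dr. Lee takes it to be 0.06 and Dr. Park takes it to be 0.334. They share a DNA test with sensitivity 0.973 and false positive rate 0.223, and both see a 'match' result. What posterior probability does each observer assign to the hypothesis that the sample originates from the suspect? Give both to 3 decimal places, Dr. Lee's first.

The likelihood ratio for a 'match' result is 0.973/0.223 = 4.3632.
Dr. Lee: prior odds 0.06/0.94 = 0.063830; posterior odds 0.27850; posterior probability 0.218.
Dr. Park: prior odds 0.334/0.666 = 0.50150; posterior odds 2.1882; posterior probability 0.686.

Dr. Lee: 0.218; Dr. Park: 0.686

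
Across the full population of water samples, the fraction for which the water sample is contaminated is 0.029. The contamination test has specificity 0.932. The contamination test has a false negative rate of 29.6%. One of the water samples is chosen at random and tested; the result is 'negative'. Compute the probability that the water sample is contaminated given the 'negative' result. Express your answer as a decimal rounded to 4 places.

P(H | E) ≈ 0.0094

Let H be the event that the water sample is contaminated. P(H) = 0.029, so P(¬H) = 0.971. With E the 'negative' result, P(E|H) = 0.296 and P(E|¬H) = 0.932.
P(E) = 0.296·0.029 + 0.932·0.971 = 0.0085840 + 0.90497 = 0.91356.
By Bayes' theorem, P(H|E) = 0.0085840 / 0.91356 = 0.0094.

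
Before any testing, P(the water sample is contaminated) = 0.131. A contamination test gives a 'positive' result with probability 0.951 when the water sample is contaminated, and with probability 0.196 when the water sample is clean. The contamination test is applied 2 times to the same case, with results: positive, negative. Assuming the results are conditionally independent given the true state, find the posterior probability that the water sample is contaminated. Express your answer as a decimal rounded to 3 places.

Posterior P(H) ≈ 0.043

With H the event that the water sample is contaminated, the joint likelihood of the observed sequence is P(data|H) = 0.951·0.049 = 0.046599 and P(data|¬H) = 0.196·0.804 = 0.15758.
Bayes: P(H|data) = 0.131·0.046599 / (0.131·0.046599 + 0.869·0.15758) = 0.0061045/0.14304 = 0.0427.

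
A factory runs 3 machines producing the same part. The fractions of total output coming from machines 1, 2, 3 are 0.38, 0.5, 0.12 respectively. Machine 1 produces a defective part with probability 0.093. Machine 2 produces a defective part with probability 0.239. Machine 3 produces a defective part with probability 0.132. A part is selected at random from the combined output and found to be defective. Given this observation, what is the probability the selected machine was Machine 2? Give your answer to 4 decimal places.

Posterior probability ≈ 0.7001

Tabulate prior·likelihood by source: [1] prior 0.38, lik 0.093, product 0.03534; [2] prior 0.5, lik 0.239, product 0.1195; [3] prior 0.12, lik 0.132, product 0.01584.
Normalizing constant = 0.17068; the posterior for Machine 2 is its product over the sum, 0.1195/0.17068 = 0.7001.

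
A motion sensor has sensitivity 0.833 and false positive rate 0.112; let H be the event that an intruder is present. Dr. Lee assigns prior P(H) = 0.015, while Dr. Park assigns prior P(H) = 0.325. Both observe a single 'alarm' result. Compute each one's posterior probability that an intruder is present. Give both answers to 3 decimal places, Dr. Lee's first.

Dr. Lee: 0.102; Dr. Park: 0.782

The likelihood ratio for an 'alarm' result is 0.833/0.112 = 7.4375.
Dr. Lee: prior odds 0.015/0.985 = 0.015228; posterior odds 0.11326; posterior probability 0.102.
Dr. Park: prior odds 0.325/0.675 = 0.48148; posterior odds 3.5810; posterior probability 0.782.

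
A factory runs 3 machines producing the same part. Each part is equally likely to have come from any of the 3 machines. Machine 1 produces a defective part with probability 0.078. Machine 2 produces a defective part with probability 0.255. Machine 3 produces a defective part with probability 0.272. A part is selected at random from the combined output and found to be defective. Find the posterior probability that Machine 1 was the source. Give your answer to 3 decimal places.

P(defective|M1) = 0.078; P(defective|M2) = 0.255; P(defective|M3) = 0.272.
Prior × likelihood for each source: 0.333333·0.078=0.02600, 0.333333·0.255=0.08500, 0.333333·0.272=0.09067. Summing gives P(defective) = 0.20167.
P(Machine 1 | defective) = 0.02600 / 0.20167 = 0.129.

Posterior probability ≈ 0.129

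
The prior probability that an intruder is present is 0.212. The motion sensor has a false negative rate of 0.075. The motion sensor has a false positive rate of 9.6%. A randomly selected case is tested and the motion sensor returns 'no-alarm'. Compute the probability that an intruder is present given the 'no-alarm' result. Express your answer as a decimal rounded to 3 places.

Write H for 'an intruder is present'. Prior odds H:¬H = 0.212/0.788 = 0.26904. For the 'no-alarm' outcome, the likelihood ratio is 0.075/0.904 = 0.082965.
Posterior odds = 0.26904 × 0.082965 = 0.022320, so P(H|E) = 0.022320/(1+0.022320) = 0.022.

P(H | E) ≈ 0.022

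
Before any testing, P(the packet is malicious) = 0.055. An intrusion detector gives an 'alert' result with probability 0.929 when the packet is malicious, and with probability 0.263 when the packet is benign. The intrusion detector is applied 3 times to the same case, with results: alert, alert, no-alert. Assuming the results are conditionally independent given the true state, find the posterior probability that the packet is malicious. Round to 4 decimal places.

With H the event that the packet is malicious, the joint likelihood of the observed sequence is P(data|H) = 0.929·0.929·0.071 = 0.061276 and P(data|¬H) = 0.263·0.263·0.737 = 0.050978.
Bayes: P(H|data) = 0.055·0.061276 / (0.055·0.061276 + 0.945·0.050978) = 0.0033702/0.051544 = 0.0654.

Posterior P(H) ≈ 0.0654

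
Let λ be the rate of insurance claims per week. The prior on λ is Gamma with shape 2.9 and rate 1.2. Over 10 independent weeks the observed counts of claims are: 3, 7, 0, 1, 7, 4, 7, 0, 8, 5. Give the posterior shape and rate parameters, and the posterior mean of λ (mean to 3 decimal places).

Total count ∑xᵢ = 42 over n = 10 weeks.
Gamma is conjugate to the Poisson likelihood: posterior is Gamma(shape = 2.9+42 = 44.9, rate = 1.2+10 = 11.2).
Posterior mean = shape/rate = 44.9/11.2 = 4.009.

Posterior: Gamma(shape=44.9, rate=11.2); mean ≈ 4.009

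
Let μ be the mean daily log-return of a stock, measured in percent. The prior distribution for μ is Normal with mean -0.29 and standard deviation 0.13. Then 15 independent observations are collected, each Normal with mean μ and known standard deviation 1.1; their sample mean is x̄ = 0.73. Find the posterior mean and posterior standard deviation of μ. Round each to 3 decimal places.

Posterior mean ≈ -0.113; posterior SD ≈ 0.118

Prior precision 1/τ₀² = 1/0.13² = 59.1716; data precision n/σ² = 15/1.1² = 12.3967.
Posterior precision = 59.1716 + 12.3967 = 71.5683, giving posterior SD = 1/√71.5683 = 0.118.
Posterior mean = (59.1716·-0.29 + 12.3967·0.73) / 71.5683 = -0.113.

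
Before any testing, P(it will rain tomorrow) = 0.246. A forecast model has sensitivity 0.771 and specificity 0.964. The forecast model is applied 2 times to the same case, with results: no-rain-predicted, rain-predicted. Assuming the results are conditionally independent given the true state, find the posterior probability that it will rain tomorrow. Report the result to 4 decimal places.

With H the event that it will rain tomorrow, the joint likelihood of the observed sequence is P(data|H) = 0.229·0.771 = 0.17656 and P(data|¬H) = 0.964·0.036 = 0.034704.
Bayes: P(H|data) = 0.246·0.17656 / (0.246·0.17656 + 0.754·0.034704) = 0.043434/0.069600 = 0.6240.

Posterior P(H) ≈ 0.6240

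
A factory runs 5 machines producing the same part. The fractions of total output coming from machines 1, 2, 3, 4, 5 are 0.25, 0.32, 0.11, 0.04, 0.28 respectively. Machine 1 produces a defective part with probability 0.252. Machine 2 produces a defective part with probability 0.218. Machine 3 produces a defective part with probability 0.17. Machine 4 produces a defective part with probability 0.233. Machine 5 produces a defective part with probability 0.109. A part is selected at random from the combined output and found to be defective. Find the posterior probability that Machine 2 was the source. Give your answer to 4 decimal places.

Tabulate prior·likelihood by source: [1] prior 0.25, lik 0.252, product 0.06300; [2] prior 0.32, lik 0.218, product 0.06976; [3] prior 0.11, lik 0.17, product 0.01870; [4] prior 0.04, lik 0.233, product 0.009320; [5] prior 0.28, lik 0.109, product 0.03052.
Normalizing constant = 0.19130; the posterior for Machine 2 is its product over the sum, 0.06976/0.19130 = 0.3647.

Posterior probability ≈ 0.3647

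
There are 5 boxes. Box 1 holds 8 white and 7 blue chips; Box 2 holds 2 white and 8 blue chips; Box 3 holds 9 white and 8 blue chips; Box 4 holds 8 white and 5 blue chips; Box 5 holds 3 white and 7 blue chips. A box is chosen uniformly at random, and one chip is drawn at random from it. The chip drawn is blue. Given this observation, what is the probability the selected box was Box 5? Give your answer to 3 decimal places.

P(blue|Box 1) = 0.4667; P(blue|Box 2) = 0.8; P(blue|Box 3) = 0.4706; P(blue|Box 4) = 0.3846; P(blue|Box 5) = 0.7.
Prior × likelihood for each source: 0.2·0.4667=0.09333, 0.2·0.8=0.1600, 0.2·0.4706=0.09412, 0.2·0.3846=0.07692, 0.2·0.7=0.1400. Summing gives P(blue) = 0.56437.
P(Box 5 | blue) = 0.1400 / 0.56437 = 0.248.

Posterior probability ≈ 0.248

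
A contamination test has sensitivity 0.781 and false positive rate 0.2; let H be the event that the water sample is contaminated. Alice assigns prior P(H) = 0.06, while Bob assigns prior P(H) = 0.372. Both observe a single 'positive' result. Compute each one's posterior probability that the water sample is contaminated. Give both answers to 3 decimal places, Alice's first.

Alice: 0.200; Bob: 0.698

The likelihood ratio for a 'positive' result is 0.781/0.2 = 3.9050.
Alice: prior odds 0.06/0.94 = 0.063830; posterior odds 0.24926; posterior probability 0.200.
Bob: prior odds 0.372/0.628 = 0.59236; posterior odds 2.3132; posterior probability 0.698.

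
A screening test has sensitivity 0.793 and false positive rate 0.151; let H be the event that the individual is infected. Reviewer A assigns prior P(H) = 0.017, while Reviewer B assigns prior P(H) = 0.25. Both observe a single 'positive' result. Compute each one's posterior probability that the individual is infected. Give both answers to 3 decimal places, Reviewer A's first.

Reviewer A: 0.083; Reviewer B: 0.636

P('+'|H) = 0.793, P('+'|¬H) = 0.151.
Reviewer A: numerator 0.793·0.017 = 0.013481; evidence = 0.013481+0.151·0.983 = 0.16191; posterior = 0.083.
Reviewer B: numerator 0.793·0.25 = 0.19825; evidence = 0.19825+0.151·0.75 = 0.31150; posterior = 0.636.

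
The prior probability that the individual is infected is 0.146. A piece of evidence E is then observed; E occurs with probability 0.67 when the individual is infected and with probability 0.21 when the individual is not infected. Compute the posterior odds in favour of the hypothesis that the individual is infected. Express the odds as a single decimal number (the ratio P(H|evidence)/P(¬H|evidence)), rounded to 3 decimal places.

Posterior odds ≈ 0.545

Prior odds = 0.146/(1−0.146) = 0.17096.
Likelihood ratio for E = 0.67/0.21 = 3.1905.
Posterior odds = prior odds × LR = 0.54544.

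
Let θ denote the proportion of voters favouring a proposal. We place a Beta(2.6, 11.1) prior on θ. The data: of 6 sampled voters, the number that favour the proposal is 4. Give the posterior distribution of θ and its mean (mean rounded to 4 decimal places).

Observing 4 successes and 2 failures updates Beta(2.6, 11.1) by adding the success and failure counts to the two shape parameters: α = 2.6+4 = 6.6, β = 11.1+2 = 13.1.
E[θ | data] = 6.6/(6.6+13.1) = 0.3350.

Posterior: Beta(6.6, 13.1); mean ≈ 0.3350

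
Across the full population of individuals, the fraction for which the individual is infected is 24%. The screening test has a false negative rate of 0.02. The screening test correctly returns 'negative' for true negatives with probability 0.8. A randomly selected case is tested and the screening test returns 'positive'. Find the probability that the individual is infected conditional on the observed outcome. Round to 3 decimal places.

P(H | E) ≈ 0.607

Write H for 'the individual is infected'. Prior odds H:¬H = 0.24/0.76 = 0.31579. For the 'positive' outcome, the likelihood ratio is 0.98/0.2 = 4.9000.
Posterior odds = 0.31579 × 4.9000 = 1.5474, so P(H|E) = 1.5474/(1+1.5474) = 0.607.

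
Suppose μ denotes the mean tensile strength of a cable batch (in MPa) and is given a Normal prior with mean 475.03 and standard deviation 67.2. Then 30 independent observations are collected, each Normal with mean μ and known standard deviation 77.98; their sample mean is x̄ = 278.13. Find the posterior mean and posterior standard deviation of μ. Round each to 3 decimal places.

Prior precision 1/τ₀² = 1/67.2² = 0.00022144; data precision n/σ² = 30/77.98² = 0.00493350.
Posterior precision = 0.00022144 + 0.00493350 = 0.00515494, giving posterior SD = 1/√0.00515494 = 13.928.
Posterior mean = (0.00022144·475.03 + 0.00493350·278.13) / 0.00515494 = 286.588.

Posterior mean ≈ 286.588; posterior SD ≈ 13.928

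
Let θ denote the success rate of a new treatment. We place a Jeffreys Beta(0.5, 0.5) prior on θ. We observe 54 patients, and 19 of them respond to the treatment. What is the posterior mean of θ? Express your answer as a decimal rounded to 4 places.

The binomial likelihood is conjugate to the Beta prior: with 19 successes and 35 failures, the posterior is Beta(0.5+19, 0.5+35) = Beta(19.5, 35.5).
Posterior mean = α/(α+β) = 19.5/55 = 0.3545.

Posterior mean ≈ 0.3545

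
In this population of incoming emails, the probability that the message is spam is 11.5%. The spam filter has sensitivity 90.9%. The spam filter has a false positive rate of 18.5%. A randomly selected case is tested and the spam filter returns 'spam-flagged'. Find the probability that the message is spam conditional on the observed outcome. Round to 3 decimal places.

P(H | E) ≈ 0.390

Write H for 'the message is spam'. Prior odds H:¬H = 0.115/0.885 = 0.12994. For the 'spam-flagged' outcome, the likelihood ratio is 0.909/0.185 = 4.9135.
Posterior odds = 0.12994 × 4.9135 = 0.63848, so P(H|E) = 0.63848/(1+0.63848) = 0.390.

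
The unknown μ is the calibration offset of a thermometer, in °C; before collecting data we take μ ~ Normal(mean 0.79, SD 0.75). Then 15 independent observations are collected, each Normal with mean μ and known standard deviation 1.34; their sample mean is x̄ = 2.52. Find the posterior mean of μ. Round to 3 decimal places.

Posterior mean ≈ 2.216

Prior precision 1/τ₀² = 1/0.75² = 1.77778; data precision n/σ² = 15/1.34² = 8.35375.
Posterior precision = 1.77778 + 8.35375 = 10.1315.
Posterior mean = (1.77778·0.79 + 8.35375·2.52) / 10.1315 = 2.216.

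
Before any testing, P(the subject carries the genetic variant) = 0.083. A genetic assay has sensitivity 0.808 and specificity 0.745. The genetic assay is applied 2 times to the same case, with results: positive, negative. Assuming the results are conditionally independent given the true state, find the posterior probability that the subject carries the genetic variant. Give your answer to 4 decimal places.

Posterior P(H) ≈ 0.0688

Let H be the event that the subject carries the genetic variant; start with P(H) = 0.083. P('positive'|H) = 0.808, P('positive'|¬H) = 0.255.
Update on result 1 ('positive'): P(H) ← 0.808·0.0830 / (0.808·0.0830 + 0.255·0.9170) = 0.067064/0.30090 = 0.2229.
Update on result 2 ('negative'): P(H) ← 0.192·0.2229 / (0.192·0.2229 + 0.745·0.7771) = 0.042793/0.62175 = 0.0688.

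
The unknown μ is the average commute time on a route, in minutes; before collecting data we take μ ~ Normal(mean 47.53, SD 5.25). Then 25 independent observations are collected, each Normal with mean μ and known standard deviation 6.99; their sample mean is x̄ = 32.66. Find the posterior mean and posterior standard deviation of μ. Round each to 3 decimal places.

Prior precision 1/τ₀² = 1/5.25² = 0.0362812; data precision n/σ² = 25/6.99² = 0.511665.
Posterior precision = 0.0362812 + 0.511665 = 0.547946, giving posterior SD = 1/√0.547946 = 1.351.
Posterior mean = (0.0362812·47.53 + 0.511665·32.66) / 0.547946 = 33.645.

Posterior mean ≈ 33.645; posterior SD ≈ 1.351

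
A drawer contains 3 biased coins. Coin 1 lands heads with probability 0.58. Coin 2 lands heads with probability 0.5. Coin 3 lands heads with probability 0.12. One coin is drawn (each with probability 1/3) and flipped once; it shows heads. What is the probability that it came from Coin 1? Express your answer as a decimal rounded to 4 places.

Posterior probability ≈ 0.4833

P(heads|C1) = 0.58; P(heads|C2) = 0.5; P(heads|C3) = 0.12.
Prior × likelihood for each source: 0.333333·0.58=0.1933, 0.333333·0.5=0.1667, 0.333333·0.12=0.04000. Summing gives P(heads) = 0.40000.
P(Coin 1 | heads) = 0.1933 / 0.40000 = 0.4833.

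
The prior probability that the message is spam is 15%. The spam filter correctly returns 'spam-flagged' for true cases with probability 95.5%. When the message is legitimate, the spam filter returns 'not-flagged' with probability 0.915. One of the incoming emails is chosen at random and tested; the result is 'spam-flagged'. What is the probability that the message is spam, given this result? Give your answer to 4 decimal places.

Write H for 'the message is spam'. Prior odds H:¬H = 0.15/0.85 = 0.17647. For the 'spam-flagged' outcome, the likelihood ratio is 0.955/0.085 = 11.235.
Posterior odds = 0.17647 × 11.235 = 1.9827, so P(H|E) = 1.9827/(1+1.9827) = 0.6647.

P(H | E) ≈ 0.6647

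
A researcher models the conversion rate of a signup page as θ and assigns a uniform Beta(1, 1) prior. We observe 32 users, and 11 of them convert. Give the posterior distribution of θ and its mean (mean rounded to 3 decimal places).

Observing 11 successes and 21 failures updates Beta(1, 1) by adding the success and failure counts to the two shape parameters: α = 1+11 = 12, β = 1+21 = 22.
Posterior mean = α/(α+β) = 12/34 = 0.353.

Posterior: Beta(12, 22); mean ≈ 0.353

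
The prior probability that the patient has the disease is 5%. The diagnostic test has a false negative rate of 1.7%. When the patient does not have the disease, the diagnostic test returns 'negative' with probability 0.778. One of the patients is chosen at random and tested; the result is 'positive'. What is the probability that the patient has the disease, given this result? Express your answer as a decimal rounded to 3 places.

P(H | E) ≈ 0.189

Write H for 'the patient has the disease'. Prior odds H:¬H = 0.05/0.95 = 0.052632. For the 'positive' outcome, the likelihood ratio is 0.983/0.222 = 4.4279.
Posterior odds = 0.052632 × 4.4279 = 0.23305, so P(H|E) = 0.23305/(1+0.23305) = 0.189.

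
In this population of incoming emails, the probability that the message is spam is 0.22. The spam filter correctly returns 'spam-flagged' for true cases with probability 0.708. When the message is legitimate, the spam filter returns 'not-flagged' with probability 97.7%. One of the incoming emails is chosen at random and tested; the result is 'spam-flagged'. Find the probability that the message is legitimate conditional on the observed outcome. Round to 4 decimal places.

P(¬H | E) ≈ 0.1033

Let H be the event that the message is spam. P(H) = 0.22, so P(¬H) = 0.78. With E the 'spam-flagged' result, P(E|H) = 0.708 and P(E|¬H) = 0.023.
P(E) = 0.708·0.22 + 0.023·0.78 = 0.15576 + 0.017940 = 0.17370.
By Bayes' theorem, P(H|E) = 0.15576 / 0.17370 = 0.8967. Hence P(¬H|E) = 1 − 0.8967 = 0.1033.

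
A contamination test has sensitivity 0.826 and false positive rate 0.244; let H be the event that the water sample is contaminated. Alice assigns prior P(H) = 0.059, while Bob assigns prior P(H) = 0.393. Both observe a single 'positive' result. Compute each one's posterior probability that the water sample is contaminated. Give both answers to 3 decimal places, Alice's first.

P('+'|H) = 0.826, P('+'|¬H) = 0.244.
Alice: numerator 0.826·0.059 = 0.048734; evidence = 0.048734+0.244·0.941 = 0.27834; posterior = 0.175.
Bob: numerator 0.826·0.393 = 0.32462; evidence = 0.32462+0.244·0.607 = 0.47273; posterior = 0.687.

Alice: 0.175; Bob: 0.687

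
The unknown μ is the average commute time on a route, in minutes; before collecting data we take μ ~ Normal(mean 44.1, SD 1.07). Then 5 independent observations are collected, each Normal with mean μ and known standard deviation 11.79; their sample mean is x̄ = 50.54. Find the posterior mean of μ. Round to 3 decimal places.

Prior precision 1/τ₀² = 1/1.07² = 0.873439; data precision n/σ² = 5/11.79² = 0.0359702.
Posterior precision = 0.873439 + 0.0359702 = 0.909409.
Posterior mean = (0.873439·44.1 + 0.0359702·50.54) / 0.909409 = 44.355.

Posterior mean ≈ 44.355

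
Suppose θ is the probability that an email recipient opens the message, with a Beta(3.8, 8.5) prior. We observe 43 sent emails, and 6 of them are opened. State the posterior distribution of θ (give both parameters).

Posterior: Beta(9.8, 45.5)

The binomial likelihood is conjugate to the Beta prior: with 6 successes and 37 failures, the posterior is Beta(3.8+6, 8.5+37) = Beta(9.8, 45.5).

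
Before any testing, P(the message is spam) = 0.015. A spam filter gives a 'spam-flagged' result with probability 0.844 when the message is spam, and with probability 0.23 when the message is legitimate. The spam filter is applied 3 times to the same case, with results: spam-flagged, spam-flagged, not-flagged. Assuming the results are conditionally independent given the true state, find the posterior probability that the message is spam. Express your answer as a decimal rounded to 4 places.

With H the event that the message is spam, the joint likelihood of the observed sequence is P(data|H) = 0.844·0.844·0.156 = 0.11112 and P(data|¬H) = 0.23·0.23·0.77 = 0.040733.
Bayes: P(H|data) = 0.015·0.11112 / (0.015·0.11112 + 0.985·0.040733) = 0.0016669/0.041789 = 0.0399.

Posterior P(H) ≈ 0.0399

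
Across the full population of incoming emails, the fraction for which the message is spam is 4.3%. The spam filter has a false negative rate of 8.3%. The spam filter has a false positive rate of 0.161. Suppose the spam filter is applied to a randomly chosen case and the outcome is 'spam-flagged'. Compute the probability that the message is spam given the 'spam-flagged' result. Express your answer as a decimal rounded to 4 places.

P(H | E) ≈ 0.2038

Let H be the event that the message is spam. P(H) = 0.043, so P(¬H) = 0.957. With E the 'spam-flagged' result, P(E|H) = 0.917 and P(E|¬H) = 0.161.
P(E) = 0.917·0.043 + 0.161·0.957 = 0.039431 + 0.15408 = 0.19351.
By Bayes' theorem, P(H|E) = 0.039431 / 0.19351 = 0.2038.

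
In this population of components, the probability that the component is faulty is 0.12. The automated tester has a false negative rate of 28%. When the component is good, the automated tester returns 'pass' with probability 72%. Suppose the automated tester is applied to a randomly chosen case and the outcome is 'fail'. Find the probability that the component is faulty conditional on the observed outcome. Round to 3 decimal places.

Write H for 'the component is faulty'. Prior odds H:¬H = 0.12/0.88 = 0.13636. For the 'fail' outcome, the likelihood ratio is 0.72/0.28 = 2.5714.
Posterior odds = 0.13636 × 2.5714 = 0.35065, so P(H|E) = 0.35065/(1+0.35065) = 0.260.

P(H | E) ≈ 0.260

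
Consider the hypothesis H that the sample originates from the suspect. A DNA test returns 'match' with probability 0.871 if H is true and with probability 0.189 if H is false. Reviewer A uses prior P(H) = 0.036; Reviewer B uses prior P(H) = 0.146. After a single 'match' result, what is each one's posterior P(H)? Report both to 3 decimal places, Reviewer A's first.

P('+'|H) = 0.871, P('+'|¬H) = 0.189.
Reviewer A: numerator 0.871·0.036 = 0.031356; evidence = 0.031356+0.189·0.964 = 0.21355; posterior = 0.147.
Reviewer B: numerator 0.871·0.146 = 0.12717; evidence = 0.12717+0.189·0.854 = 0.28857; posterior = 0.441.

Reviewer A: 0.147; Reviewer B: 0.441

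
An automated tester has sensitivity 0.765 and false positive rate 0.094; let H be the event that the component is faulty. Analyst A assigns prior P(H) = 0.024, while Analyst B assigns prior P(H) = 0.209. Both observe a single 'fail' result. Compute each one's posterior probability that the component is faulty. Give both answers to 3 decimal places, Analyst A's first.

The likelihood ratio for a 'fail' result is 0.765/0.094 = 8.1383.
Analyst A: prior odds 0.024/0.976 = 0.024590; posterior odds 0.20012; posterior probability 0.167.
Analyst B: prior odds 0.209/0.791 = 0.26422; posterior odds 2.1503; posterior probability 0.683.

Analyst A: 0.167; Analyst B: 0.683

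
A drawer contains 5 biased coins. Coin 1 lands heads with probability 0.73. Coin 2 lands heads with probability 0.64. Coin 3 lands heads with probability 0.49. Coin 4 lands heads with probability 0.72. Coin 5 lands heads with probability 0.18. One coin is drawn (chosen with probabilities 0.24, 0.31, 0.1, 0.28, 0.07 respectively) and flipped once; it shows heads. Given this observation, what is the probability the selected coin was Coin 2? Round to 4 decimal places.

Tabulate prior·likelihood by source: [1] prior 0.24, lik 0.73, product 0.1752; [2] prior 0.31, lik 0.64, product 0.1984; [3] prior 0.1, lik 0.49, product 0.04900; [4] prior 0.28, lik 0.72, product 0.2016; [5] prior 0.07, lik 0.18, product 0.01260.
Normalizing constant = 0.63680; the posterior for Coin 2 is its product over the sum, 0.1984/0.63680 = 0.3116.

Posterior probability ≈ 0.3116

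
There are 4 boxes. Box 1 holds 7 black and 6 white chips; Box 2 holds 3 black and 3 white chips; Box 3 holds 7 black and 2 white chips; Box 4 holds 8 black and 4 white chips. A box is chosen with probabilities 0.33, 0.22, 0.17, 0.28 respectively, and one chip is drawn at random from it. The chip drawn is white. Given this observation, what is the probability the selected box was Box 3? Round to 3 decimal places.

Posterior probability ≈ 0.096

P(white|Box 1) = 0.4615; P(white|Box 2) = 0.5; P(white|Box 3) = 0.2222; P(white|Box 4) = 0.3333.
Prior × likelihood for each source: 0.33·0.4615=0.1523, 0.22·0.5=0.1100, 0.17·0.2222=0.03778, 0.28·0.3333=0.09333. Summing gives P(white) = 0.39342.
P(Box 3 | white) = 0.03778 / 0.39342 = 0.096.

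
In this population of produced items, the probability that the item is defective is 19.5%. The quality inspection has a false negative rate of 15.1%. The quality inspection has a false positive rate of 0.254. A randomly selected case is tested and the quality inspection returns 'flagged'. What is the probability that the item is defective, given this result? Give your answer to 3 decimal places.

P(H | E) ≈ 0.447

Let H be the event that the item is defective. P(H) = 0.195, so P(¬H) = 0.805. With E the 'flagged' result, P(E|H) = 0.849 and P(E|¬H) = 0.254.
P(E) = 0.849·0.195 + 0.254·0.805 = 0.16556 + 0.20447 = 0.37002.
By Bayes' theorem, P(H|E) = 0.16556 / 0.37002 = 0.447.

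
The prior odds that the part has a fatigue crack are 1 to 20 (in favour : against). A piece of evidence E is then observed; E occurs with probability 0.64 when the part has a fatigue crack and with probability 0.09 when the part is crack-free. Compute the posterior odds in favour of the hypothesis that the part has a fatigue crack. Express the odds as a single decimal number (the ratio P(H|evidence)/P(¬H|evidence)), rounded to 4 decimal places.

Posterior odds ≈ 0.3556

Prior odds = 1/20 = 0.050000.
Likelihood ratio for E = 0.64/0.09 = 7.1111.
Posterior odds = prior odds × LR = 0.35556.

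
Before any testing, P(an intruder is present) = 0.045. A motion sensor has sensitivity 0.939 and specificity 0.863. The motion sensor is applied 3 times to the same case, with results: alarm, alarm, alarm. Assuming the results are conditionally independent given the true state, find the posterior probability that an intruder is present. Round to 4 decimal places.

Posterior P(H) ≈ 0.9382

With H the event that an intruder is present, the joint likelihood of the observed sequence is P(data|H) = 0.939·0.939·0.939 = 0.82794 and P(data|¬H) = 0.137·0.137·0.137 = 0.0025714.
Bayes: P(H|data) = 0.045·0.82794 / (0.045·0.82794 + 0.955·0.0025714) = 0.037257/0.039713 = 0.9382.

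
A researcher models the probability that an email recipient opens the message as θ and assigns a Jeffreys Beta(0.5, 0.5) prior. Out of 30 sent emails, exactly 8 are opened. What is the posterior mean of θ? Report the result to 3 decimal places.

The binomial likelihood is conjugate to the Beta prior: with 8 successes and 22 failures, the posterior is Beta(0.5+8, 0.5+22) = Beta(8.5, 22.5).
Posterior mean = α/(α+β) = 8.5/31 = 0.274.

Posterior mean ≈ 0.274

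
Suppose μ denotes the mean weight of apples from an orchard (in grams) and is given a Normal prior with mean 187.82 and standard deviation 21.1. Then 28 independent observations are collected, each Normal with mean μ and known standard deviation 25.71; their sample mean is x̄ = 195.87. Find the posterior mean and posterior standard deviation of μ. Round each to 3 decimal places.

With known σ, the Normal prior is conjugate. Weight on the data is w = (n/σ²)/(n/σ² + 1/τ₀²) = 0.0423598/(0.0423598+0.00224613) = 0.94965.
Posterior mean = w·x̄ + (1−w)·μ₀ = 0.94965·195.87 + 0.050355·187.82 = 195.465. Posterior variance = 1/(0.0423598+0.00224613) = 22.4185, so SD = 4.735.

Posterior mean ≈ 195.465; posterior SD ≈ 4.735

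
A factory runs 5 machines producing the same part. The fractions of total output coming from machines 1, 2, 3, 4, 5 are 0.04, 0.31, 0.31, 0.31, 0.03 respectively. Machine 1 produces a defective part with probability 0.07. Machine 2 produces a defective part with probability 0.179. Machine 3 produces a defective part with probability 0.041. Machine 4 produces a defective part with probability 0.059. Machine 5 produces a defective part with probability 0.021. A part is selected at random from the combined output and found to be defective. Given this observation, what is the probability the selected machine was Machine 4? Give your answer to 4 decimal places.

Posterior probability ≈ 0.2034

P(defective|M1) = 0.07; P(defective|M2) = 0.179; P(defective|M3) = 0.041; P(defective|M4) = 0.059; P(defective|M5) = 0.021.
Prior × likelihood for each source: 0.04·0.07=0.002800, 0.31·0.179=0.05549, 0.31·0.041=0.01271, 0.31·0.059=0.01829, 0.03·0.021=0.0006300. Summing gives P(defective) = 0.089920.
P(Machine 4 | defective) = 0.01829 / 0.089920 = 0.2034.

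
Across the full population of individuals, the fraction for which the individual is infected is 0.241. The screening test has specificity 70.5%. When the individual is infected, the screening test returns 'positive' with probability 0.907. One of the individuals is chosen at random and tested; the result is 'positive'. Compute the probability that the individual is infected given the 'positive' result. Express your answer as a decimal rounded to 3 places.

Let H be the event that the individual is infected. P(H) = 0.241, so P(¬H) = 0.759. With E the 'positive' result, P(E|H) = 0.907 and P(E|¬H) = 0.295.
P(E) = 0.907·0.241 + 0.295·0.759 = 0.21859 + 0.22390 = 0.44249.
By Bayes' theorem, P(H|E) = 0.21859 / 0.44249 = 0.494.

P(H | E) ≈ 0.494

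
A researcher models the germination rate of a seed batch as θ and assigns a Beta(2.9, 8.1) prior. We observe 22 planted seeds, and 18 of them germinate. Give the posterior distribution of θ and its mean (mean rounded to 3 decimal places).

The binomial likelihood is conjugate to the Beta prior: with 18 successes and 4 failures, the posterior is Beta(2.9+18, 8.1+4) = Beta(20.9, 12.1).
E[θ | data] = 20.9/(20.9+12.1) = 0.633.

Posterior: Beta(20.9, 12.1); mean ≈ 0.633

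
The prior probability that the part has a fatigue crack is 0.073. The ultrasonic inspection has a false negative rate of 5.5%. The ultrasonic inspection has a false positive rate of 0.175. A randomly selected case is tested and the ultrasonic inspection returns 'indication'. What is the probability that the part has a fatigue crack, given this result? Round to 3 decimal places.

P(H | E) ≈ 0.298

Write H for 'the part has a fatigue crack'. Prior odds H:¬H = 0.073/0.927 = 0.078749. For the 'indication' outcome, the likelihood ratio is 0.945/0.175 = 5.4000.
Posterior odds = 0.078749 × 5.4000 = 0.42524, so P(H|E) = 0.42524/(1+0.42524) = 0.298.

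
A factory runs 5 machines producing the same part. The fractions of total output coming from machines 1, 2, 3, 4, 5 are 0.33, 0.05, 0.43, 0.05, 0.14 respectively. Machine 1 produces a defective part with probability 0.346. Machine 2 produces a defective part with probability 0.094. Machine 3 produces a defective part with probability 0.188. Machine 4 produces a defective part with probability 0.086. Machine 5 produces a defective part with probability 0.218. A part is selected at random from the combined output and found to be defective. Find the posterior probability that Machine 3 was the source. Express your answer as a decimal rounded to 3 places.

Tabulate prior·likelihood by source: [1] prior 0.33, lik 0.346, product 0.1142; [2] prior 0.05, lik 0.094, product 0.004700; [3] prior 0.43, lik 0.188, product 0.08084; [4] prior 0.05, lik 0.086, product 0.004300; [5] prior 0.14, lik 0.218, product 0.03052.
Normalizing constant = 0.23454; the posterior for Machine 3 is its product over the sum, 0.08084/0.23454 = 0.345.

Posterior probability ≈ 0.345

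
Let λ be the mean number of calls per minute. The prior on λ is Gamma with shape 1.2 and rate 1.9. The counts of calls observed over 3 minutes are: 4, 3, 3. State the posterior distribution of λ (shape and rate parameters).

Total count ∑xᵢ = 10 over n = 3 minutes.
Gamma is conjugate to the Poisson likelihood: posterior is Gamma(shape = 1.2+10 = 11.2, rate = 1.9+3 = 4.9).

Posterior: Gamma(shape=11.2, rate=4.9)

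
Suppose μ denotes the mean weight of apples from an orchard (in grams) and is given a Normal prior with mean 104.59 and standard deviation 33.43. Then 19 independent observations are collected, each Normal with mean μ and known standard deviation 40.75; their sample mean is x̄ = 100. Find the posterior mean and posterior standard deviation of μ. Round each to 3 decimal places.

With known σ, the Normal prior is conjugate. Weight on the data is w = (n/σ²)/(n/σ² + 1/τ₀²) = 0.0114419/(0.0114419+0.00089480) = 0.92747.
Posterior mean = w·x̄ + (1−w)·μ₀ = 0.92747·100 + 0.072532·104.59 = 100.333. Posterior variance = 1/(0.0114419+0.00089480) = 81.0589, so SD = 9.003.

Posterior mean ≈ 100.333; posterior SD ≈ 9.003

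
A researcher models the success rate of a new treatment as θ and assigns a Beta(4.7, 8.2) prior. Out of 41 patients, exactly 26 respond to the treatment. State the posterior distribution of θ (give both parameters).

Posterior: Beta(30.7, 23.2)

The binomial likelihood is conjugate to the Beta prior: with 26 successes and 15 failures, the posterior is Beta(4.7+26, 8.2+15) = Beta(30.7, 23.2).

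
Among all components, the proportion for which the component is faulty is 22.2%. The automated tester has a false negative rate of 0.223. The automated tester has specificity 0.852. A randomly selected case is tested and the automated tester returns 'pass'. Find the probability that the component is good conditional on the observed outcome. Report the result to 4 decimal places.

P(¬H | E) ≈ 0.9305

Let H be the event that the component is faulty. P(H) = 0.222, so P(¬H) = 0.778. With E the 'pass' result, P(E|H) = 0.223 and P(E|¬H) = 0.852.
P(E) = 0.223·0.222 + 0.852·0.778 = 0.049506 + 0.66286 = 0.71236.
By Bayes' theorem, P(H|E) = 0.049506 / 0.71236 = 0.0695. Hence P(¬H|E) = 1 − 0.0695 = 0.9305.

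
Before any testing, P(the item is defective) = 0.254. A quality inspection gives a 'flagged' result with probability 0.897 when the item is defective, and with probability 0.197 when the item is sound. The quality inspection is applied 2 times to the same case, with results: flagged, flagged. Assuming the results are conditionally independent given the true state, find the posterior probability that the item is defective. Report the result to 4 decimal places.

Posterior P(H) ≈ 0.8759

With H the event that the item is defective, the joint likelihood of the observed sequence is P(data|H) = 0.897·0.897 = 0.80461 and P(data|¬H) = 0.197·0.197 = 0.038809.
Bayes: P(H|data) = 0.254·0.80461 / (0.254·0.80461 + 0.746·0.038809) = 0.20437/0.23332 = 0.8759.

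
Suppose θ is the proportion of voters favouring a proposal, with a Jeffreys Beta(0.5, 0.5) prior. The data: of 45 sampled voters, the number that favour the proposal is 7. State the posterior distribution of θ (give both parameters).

The binomial likelihood is conjugate to the Beta prior: with 7 successes and 38 failures, the posterior is Beta(0.5+7, 0.5+38) = Beta(7.5, 38.5).

Posterior: Beta(7.5, 38.5)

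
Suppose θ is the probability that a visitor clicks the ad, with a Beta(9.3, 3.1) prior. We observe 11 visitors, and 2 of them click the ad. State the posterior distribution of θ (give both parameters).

Posterior: Beta(11.3, 12.1)

Observing 2 successes and 9 failures updates Beta(9.3, 3.1) by adding the success and failure counts to the two shape parameters: α = 9.3+2 = 11.3, β = 3.1+9 = 12.1.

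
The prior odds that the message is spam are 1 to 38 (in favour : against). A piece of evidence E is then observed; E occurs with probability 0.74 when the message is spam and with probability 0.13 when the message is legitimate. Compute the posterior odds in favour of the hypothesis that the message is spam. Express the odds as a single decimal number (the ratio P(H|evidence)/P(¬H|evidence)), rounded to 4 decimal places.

Posterior odds ≈ 0.1498

Prior odds = 1/38 = 0.026316.
Likelihood ratio for E = 0.74/0.13 = 5.6923.
Posterior odds = prior odds × LR = 0.14980.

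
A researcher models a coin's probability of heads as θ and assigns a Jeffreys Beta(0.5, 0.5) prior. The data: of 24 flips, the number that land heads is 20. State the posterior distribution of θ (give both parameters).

Posterior: Beta(20.5, 4.5)

The binomial likelihood is conjugate to the Beta prior: with 20 successes and 4 failures, the posterior is Beta(0.5+20, 0.5+4) = Beta(20.5, 4.5).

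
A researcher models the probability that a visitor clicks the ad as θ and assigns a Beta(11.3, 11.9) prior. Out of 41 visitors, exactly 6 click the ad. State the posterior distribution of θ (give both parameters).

Posterior: Beta(17.3, 46.9)

The binomial likelihood is conjugate to the Beta prior: with 6 successes and 35 failures, the posterior is Beta(11.3+6, 11.9+35) = Beta(17.3, 46.9).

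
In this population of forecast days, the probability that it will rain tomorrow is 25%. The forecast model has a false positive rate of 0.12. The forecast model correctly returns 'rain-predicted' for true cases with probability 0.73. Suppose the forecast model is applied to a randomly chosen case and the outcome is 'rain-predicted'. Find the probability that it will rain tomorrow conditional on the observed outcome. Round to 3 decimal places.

Write H for 'it will rain tomorrow'. Prior odds H:¬H = 0.25/0.75 = 0.33333. For the 'rain-predicted' outcome, the likelihood ratio is 0.73/0.12 = 6.0833.
Posterior odds = 0.33333 × 6.0833 = 2.0278, so P(H|E) = 2.0278/(1+2.0278) = 0.670.

P(H | E) ≈ 0.670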